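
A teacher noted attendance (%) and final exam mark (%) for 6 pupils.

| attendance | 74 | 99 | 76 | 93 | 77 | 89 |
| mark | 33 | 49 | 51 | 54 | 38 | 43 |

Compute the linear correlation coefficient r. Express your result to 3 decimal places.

0.600

n = 6, Σx = 508, Σy = 268, Σx² = 43552, Σy² = 12300, Σxy = 22944
nΣxy − ΣxΣy = 137664 − 136144 = 1520
nΣx² − (Σx)² = 261312 − 258064 = 3248; nΣy² − (Σy)² = 73800 − 71824 = 1976
r = 1520 / √(3248 × 1976) = 1520 / 2533.3867 ≈ 0.600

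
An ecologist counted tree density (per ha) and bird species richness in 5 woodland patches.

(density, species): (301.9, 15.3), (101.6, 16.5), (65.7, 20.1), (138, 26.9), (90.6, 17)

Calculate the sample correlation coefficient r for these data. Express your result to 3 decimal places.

n = 5, Σx = 697.8, Σy = 95.8, Σx² = 133035.02, Σy² = 1922.96, Σxy = 12868.44
nΣxy − ΣxΣy = 64342.2 − 66849.24 = -2507.04
nΣx² − (Σx)² = 665175.1 − 486924.84 = 178250.26; nΣy² − (Σy)² = 9614.8 − 9177.64 = 437.16
r = -2507.04 / √(178250.26 × 437.16) = -2507.04 / 8827.4506 ≈ -0.284

-0.284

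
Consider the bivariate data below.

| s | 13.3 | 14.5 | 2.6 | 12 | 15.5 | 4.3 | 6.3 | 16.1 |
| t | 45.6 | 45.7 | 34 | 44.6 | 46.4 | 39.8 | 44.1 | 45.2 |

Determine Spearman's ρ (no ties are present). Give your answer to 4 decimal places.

Rank s: 5, 6, 1, 4, 7, 2, 3, 8
Rank t: 6, 7, 1, 4, 8, 2, 3, 5
d = rank(s) − rank(t): -1, -1, 0, 0, -1, 0, 0, 3; Σd² = 12
ρ = 1 − 6Σd² / [n(n²−1)] = 1 − 6×12 / (8×63) = 1 − 72/504 ≈ 0.8571

0.8571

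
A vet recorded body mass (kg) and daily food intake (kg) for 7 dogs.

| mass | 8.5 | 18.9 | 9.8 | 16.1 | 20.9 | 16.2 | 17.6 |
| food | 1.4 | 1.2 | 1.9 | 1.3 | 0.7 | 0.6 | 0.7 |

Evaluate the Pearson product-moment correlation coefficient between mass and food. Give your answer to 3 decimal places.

n = 7, Σx = 108, Σy = 7.8, Σx² = 1793.72, Σy² = 10.04, Σxy = 110.8
nΣxy − ΣxΣy = 775.6 − 842.4 = -66.8
nΣx² − (Σx)² = 12556.04 − 11664 = 892.04; nΣy² − (Σy)² = 70.28 − 60.84 = 9.44
r = -66.8 / √(892.04 × 9.44) = -66.8 / 91.7652 ≈ -0.728

-0.728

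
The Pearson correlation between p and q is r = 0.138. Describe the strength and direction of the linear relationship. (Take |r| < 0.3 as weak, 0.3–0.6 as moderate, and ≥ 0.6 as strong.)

r = 0.138 > 0 so the relationship is positive.
|r| = 0.138, which falls in the weak range.

weak positive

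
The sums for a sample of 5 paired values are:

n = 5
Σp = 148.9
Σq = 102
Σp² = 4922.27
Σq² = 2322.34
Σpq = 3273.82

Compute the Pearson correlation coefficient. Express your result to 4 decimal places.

r = (nΣpq − ΣpΣq) / √[(nΣp² − (Σp)²)(nΣq² − (Σq)²)]
Numerator: 5×3273.82 − 148.9×102 = 1181.3
Denominator: √[(24611.35 − 22171.21)(11611.7 − 10404)] = √[2440.14 × 1207.7] = 1716.6703
r = 1181.3 / 1716.6703 ≈ 0.6881

0.6881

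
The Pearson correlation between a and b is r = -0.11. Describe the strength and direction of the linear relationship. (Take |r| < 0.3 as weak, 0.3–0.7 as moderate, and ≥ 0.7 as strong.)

r = -0.11 < 0 so the relationship is negative.
|r| = 0.11, which falls in the weak range.

weak negative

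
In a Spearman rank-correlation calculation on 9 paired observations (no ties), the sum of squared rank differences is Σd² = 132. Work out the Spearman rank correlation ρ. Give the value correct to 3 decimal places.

-0.100

ρ = 1 − 6Σd² / [n(n²−1)] = 1 − 6×132 / (9×80)
  = 1 − 792/720 = 1 − 1.1000 ≈ -0.100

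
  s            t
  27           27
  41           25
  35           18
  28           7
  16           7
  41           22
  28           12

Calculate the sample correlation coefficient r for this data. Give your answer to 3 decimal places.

n = 7, Σs = 216, Σt = 118, Σs² = 7140, Σt² = 2404, Σst = 3930
nΣst − ΣsΣt = 27510 − 25488 = 2022
nΣs² − (Σs)² = 49980 − 46656 = 3324; nΣt² − (Σt)² = 16828 − 13924 = 2904
r = 2022 / √(3324 × 2904) = 2022 / 3106.9110 ≈ 0.651

0.651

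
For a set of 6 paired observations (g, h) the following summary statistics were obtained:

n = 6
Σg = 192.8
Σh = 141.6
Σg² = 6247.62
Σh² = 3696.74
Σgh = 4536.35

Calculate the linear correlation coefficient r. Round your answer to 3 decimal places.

-0.101

r = (nΣgh − ΣgΣh) / √[(nΣg² − (Σg)²)(nΣh² − (Σh)²)]
Numerator: 6×4536.35 − 192.8×141.6 = -82.38
Denominator: √[(37485.72 − 37171.84)(22180.44 − 20050.56)] = √[313.88 × 2129.88] = 817.6348
r = -82.38 / 817.6348 ≈ -0.101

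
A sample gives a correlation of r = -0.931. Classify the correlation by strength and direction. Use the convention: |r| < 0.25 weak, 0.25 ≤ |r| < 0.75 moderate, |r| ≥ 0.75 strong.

strong negative

r = -0.931 < 0 so the relationship is negative.
|r| = 0.931, which falls in the strong range.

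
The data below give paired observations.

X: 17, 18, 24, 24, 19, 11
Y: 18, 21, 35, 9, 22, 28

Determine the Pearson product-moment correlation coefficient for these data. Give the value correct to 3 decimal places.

-0.180

n = 6, ΣX = 113, ΣY = 133, ΣX² = 2247, ΣY² = 3339, ΣXY = 2466
nΣXY − ΣXΣY = 14796 − 15029 = -233
nΣX² − (ΣX)² = 13482 − 12769 = 713; nΣY² − (ΣY)² = 20034 − 17689 = 2345
r = -233 / √(713 × 2345) = -233 / 1293.0526 ≈ -0.180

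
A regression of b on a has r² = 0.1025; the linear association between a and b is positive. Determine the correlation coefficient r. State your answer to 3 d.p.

0.320

|r| = √0.1025 = 0.320
The association is positive, so r = 0.320.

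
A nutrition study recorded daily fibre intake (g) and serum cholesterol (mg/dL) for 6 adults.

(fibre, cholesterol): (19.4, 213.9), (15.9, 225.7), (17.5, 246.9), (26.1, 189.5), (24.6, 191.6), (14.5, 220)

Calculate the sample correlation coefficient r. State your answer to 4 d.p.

n = 6, Σx = 118, Σy = 1287.6, Σx² = 2432.04, Σy² = 278674.12, Σxy = 24908.35
nΣxy − ΣxΣy = 149450.1 − 151936.8 = -2486.7
nΣx² − (Σx)² = 14592.24 − 13924 = 668.24; nΣy² − (Σy)² = 1672044.72 − 1657913.76 = 14130.96
r = -2486.7 / √(668.24 × 14130.96) = -2486.7 / 3072.9258 ≈ -0.8092

-0.8092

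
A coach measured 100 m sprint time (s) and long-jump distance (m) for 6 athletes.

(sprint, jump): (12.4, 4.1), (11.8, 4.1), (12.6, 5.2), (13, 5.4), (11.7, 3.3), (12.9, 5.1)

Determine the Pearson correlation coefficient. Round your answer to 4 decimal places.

n = 6, Σx = 74.4, Σy = 27.2, Σx² = 924.06, Σy² = 126.72, Σxy = 339.34
nΣxy − ΣxΣy = 2036.04 − 2023.68 = 12.36
nΣx² − (Σx)² = 5544.36 − 5535.36 = 9; nΣy² − (Σy)² = 760.32 − 739.84 = 20.48
r = 12.36 / √(9 × 20.48) = 12.36 / 13.5765 ≈ 0.9104

0.9104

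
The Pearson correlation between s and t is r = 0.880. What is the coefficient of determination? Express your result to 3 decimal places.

r² = (0.880)² = 0.774

0.774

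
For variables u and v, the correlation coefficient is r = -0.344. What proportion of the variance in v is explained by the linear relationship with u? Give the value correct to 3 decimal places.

r² = (-0.344)² = 0.118

0.118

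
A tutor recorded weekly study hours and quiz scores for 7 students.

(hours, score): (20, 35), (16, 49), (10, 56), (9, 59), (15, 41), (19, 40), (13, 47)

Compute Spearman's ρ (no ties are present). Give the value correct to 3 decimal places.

-0.893

Rank hours: 7, 5, 2, 1, 4, 6, 3
Rank score: 1, 5, 6, 7, 3, 2, 4
d = rank(hours) − rank(score): 6, 0, -4, -6, 1, 4, -1; Σd² = 106
ρ = 1 − 6Σd² / [n(n²−1)] = 1 − 6×106 / (7×48) = 1 − 636/336 ≈ -0.893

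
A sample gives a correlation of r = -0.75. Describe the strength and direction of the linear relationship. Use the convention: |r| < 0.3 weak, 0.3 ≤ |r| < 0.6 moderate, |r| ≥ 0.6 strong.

r = -0.75 < 0 so the relationship is negative.
|r| = 0.75, which falls in the strong range.

strong negative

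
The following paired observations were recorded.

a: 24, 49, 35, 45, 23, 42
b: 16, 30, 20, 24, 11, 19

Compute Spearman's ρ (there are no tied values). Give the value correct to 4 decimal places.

0.9429

Rank a: 2, 6, 3, 5, 1, 4
Rank b: 2, 6, 4, 5, 1, 3
d = rank(a) − rank(b): 0, 0, -1, 0, 0, 1; Σd² = 2
ρ = 1 − 6Σd² / [n(n²−1)] = 1 − 6×2 / (6×35) = 1 − 12/210 ≈ 0.9429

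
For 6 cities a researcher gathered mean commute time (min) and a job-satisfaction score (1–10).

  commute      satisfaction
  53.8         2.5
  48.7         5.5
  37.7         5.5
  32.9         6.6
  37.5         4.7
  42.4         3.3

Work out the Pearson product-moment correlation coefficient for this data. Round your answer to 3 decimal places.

n = 6, Σx = 253, Σy = 28.1, Σx² = 10973.84, Σy² = 143.29, Σxy = 1143.01
nΣxy − ΣxΣy = 6858.06 − 7109.3 = -251.24
nΣx² − (Σx)² = 65843.04 − 64009 = 1834.04; nΣy² − (Σy)² = 859.74 − 789.61 = 70.13
r = -251.24 / √(1834.04 × 70.13) = -251.24 / 358.6380 ≈ -0.701

-0.701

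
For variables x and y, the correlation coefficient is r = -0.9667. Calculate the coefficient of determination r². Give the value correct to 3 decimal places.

r² = (-0.9667)² = 0.935

0.935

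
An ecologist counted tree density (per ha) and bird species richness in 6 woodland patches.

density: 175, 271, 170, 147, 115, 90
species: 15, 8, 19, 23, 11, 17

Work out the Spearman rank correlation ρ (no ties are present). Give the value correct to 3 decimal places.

Rank density: 5, 6, 4, 3, 2, 1
Rank species: 3, 1, 5, 6, 2, 4
d = rank(density) − rank(species): 2, 5, -1, -3, 0, -3; Σd² = 48
ρ = 1 − 6Σd² / [n(n²−1)] = 1 − 6×48 / (6×35) = 1 − 288/210 ≈ -0.371

-0.371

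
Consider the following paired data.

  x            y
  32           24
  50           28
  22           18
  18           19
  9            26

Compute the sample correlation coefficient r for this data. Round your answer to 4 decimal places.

0.4652

n = 5, Σx = 131, Σy = 115, Σx² = 4413, Σy² = 2721, Σxy = 3140
nΣxy − ΣxΣy = 15700 − 15065 = 635
nΣx² − (Σx)² = 22065 − 17161 = 4904; nΣy² − (Σy)² = 13605 − 13225 = 380
r = 635 / √(4904 × 380) = 635 / 1365.1081 ≈ 0.4652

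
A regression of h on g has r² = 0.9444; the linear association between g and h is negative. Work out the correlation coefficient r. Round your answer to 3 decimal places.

-0.972

|r| = √0.9444 = 0.972
The association is negative, so r = −0.972.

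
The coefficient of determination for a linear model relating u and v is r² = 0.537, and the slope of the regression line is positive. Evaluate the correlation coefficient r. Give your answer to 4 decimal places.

|r| = √0.537 = 0.7328
The association is positive, so r = 0.7328.

0.7328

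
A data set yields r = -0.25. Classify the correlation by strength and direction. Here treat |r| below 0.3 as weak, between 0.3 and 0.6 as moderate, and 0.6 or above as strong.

weak negative

r = -0.25 < 0 so the relationship is negative.
|r| = 0.25, which falls in the weak range.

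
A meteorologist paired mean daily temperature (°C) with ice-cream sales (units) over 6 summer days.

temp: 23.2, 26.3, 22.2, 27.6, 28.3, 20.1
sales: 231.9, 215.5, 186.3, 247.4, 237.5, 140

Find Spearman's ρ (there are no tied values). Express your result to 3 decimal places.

0.886

Rank temp: 3, 4, 2, 5, 6, 1
Rank sales: 4, 3, 2, 6, 5, 1
d = rank(temp) − rank(sales): -1, 1, 0, -1, 1, 0; Σd² = 4
ρ = 1 − 6Σd² / [n(n²−1)] = 1 − 6×4 / (6×35) = 1 − 24/210 ≈ 0.886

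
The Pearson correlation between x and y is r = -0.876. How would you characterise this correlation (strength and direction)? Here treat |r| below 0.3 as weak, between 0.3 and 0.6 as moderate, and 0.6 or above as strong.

r = -0.876 < 0 so the relationship is negative.
|r| = 0.876, which falls in the strong range.

strong negative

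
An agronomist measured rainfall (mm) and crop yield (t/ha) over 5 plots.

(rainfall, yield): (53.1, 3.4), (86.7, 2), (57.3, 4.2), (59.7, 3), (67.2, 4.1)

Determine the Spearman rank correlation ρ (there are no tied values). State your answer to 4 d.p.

Rank rainfall: 1, 5, 2, 3, 4
Rank yield: 3, 1, 5, 2, 4
d = rank(rainfall) − rank(yield): -2, 4, -3, 1, 0; Σd² = 30
ρ = 1 − 6Σd² / [n(n²−1)] = 1 − 6×30 / (5×24) = 1 − 180/120 ≈ -0.5000

-0.5000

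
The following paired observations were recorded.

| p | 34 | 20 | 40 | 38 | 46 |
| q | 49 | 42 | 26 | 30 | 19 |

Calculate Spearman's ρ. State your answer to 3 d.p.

-0.900

Rank p: 2, 1, 4, 3, 5
Rank q: 5, 4, 2, 3, 1
d = rank(p) − rank(q): -3, -3, 2, 0, 4; Σd² = 38
ρ = 1 − 6Σd² / [n(n²−1)] = 1 − 6×38 / (5×24) = 1 − 228/120 ≈ -0.900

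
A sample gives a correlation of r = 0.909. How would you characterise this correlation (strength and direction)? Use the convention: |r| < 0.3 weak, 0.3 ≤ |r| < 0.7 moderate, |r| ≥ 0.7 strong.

strong positive

r = 0.909 > 0 so the relationship is positive.
|r| = 0.909, which falls in the strong range.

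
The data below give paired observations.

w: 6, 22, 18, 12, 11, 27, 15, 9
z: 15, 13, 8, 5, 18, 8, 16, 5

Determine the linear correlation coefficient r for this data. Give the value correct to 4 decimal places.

-0.1630

n = 8, Σw = 120, Σz = 88, Σw² = 2144, Σz² = 1152, Σwz = 1279
nΣwz − ΣwΣz = 10232 − 10560 = -328
nΣw² − (Σw)² = 17152 − 14400 = 2752; nΣz² − (Σz)² = 9216 − 7744 = 1472
r = -328 / √(2752 × 1472) = -328 / 2012.6957 ≈ -0.1630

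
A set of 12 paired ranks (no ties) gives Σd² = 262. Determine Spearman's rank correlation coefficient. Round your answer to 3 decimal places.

ρ = 1 − 6Σd² / [n(n²−1)] = 1 − 6×262 / (12×143)
  = 1 − 1572/1716 = 1 − 0.9161 ≈ 0.084

0.084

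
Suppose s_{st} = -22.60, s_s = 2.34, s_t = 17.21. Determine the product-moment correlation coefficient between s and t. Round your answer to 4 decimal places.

r = Cov(s,t) / (s_s · s_t) = -22.60 / (2.34 × 17.21)
  = -22.60 / 40.2714 ≈ -0.5612

-0.5612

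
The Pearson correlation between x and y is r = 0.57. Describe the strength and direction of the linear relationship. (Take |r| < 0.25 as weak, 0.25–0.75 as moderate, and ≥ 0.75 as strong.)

moderate positive

r = 0.57 > 0 so the relationship is positive.
|r| = 0.57, which falls in the moderate range.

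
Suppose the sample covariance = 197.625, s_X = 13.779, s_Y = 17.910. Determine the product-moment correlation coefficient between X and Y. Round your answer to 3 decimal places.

r = Cov(X,Y) / (s_X · s_Y) = 197.625 / (13.779 × 17.910)
  = 197.625 / 246.7819 ≈ 0.801

0.801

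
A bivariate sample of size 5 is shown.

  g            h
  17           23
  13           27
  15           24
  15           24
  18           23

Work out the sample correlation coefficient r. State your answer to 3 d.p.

n = 5, Σg = 78, Σh = 121, Σg² = 1232, Σh² = 2939, Σgh = 1876
nΣgh − ΣgΣh = 9380 − 9438 = -58
nΣg² − (Σg)² = 6160 − 6084 = 76; nΣh² − (Σh)² = 14695 − 14641 = 54
r = -58 / √(76 × 54) = -58 / 64.0625 ≈ -0.905

-0.905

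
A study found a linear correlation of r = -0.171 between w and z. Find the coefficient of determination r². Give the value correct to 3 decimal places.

0.029

r² = (-0.171)² = 0.029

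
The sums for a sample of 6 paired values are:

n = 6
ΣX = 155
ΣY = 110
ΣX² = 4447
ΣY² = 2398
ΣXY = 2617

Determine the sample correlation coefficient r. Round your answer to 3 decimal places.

r = (nΣXY − ΣXΣY) / √[(nΣX² − (ΣX)²)(nΣY² − (ΣY)²)]
Numerator: 6×2617 − 155×110 = -1348
Denominator: √[(26682 − 24025)(14388 − 12100)] = √[2657 × 2288] = 2465.6066
r = -1348 / 2465.6066 ≈ -0.547

-0.547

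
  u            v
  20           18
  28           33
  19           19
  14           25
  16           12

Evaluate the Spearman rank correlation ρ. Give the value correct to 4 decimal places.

0.3000

Rank u: 4, 5, 3, 1, 2
Rank v: 2, 5, 3, 4, 1
d = rank(u) − rank(v): 2, 0, 0, -3, 1; Σd² = 14
ρ = 1 − 6Σd² / [n(n²−1)] = 1 − 6×14 / (5×24) = 1 − 84/120 ≈ 0.3000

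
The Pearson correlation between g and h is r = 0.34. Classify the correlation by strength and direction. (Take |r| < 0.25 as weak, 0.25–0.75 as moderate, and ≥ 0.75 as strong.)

r = 0.34 > 0 so the relationship is positive.
|r| = 0.34, which falls in the moderate range.

moderate positive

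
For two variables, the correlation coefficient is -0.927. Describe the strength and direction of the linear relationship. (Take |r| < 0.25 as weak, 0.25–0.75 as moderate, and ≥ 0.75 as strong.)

strong negative

r = -0.927 < 0 so the relationship is negative.
|r| = 0.927, which falls in the strong range.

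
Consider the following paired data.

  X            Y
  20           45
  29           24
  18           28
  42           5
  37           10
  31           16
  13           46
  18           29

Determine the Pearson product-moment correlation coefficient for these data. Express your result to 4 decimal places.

-0.9081

n = 8, ΣX = 208, ΣY = 203, ΣX² = 6152, ΣY² = 6723, ΣXY = 4296
nΣXY − ΣXΣY = 34368 − 42224 = -7856
nΣX² − (ΣX)² = 49216 − 43264 = 5952; nΣY² − (ΣY)² = 53784 − 41209 = 12575
r = -7856 / √(5952 × 12575) = -7856 / 8651.3814 ≈ -0.9081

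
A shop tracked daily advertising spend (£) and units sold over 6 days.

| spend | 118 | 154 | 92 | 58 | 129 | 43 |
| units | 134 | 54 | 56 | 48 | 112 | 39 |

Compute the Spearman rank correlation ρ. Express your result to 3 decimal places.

Rank spend: 4, 6, 3, 2, 5, 1
Rank units: 6, 3, 4, 2, 5, 1
d = rank(spend) − rank(units): -2, 3, -1, 0, 0, 0; Σd² = 14
ρ = 1 − 6Σd² / [n(n²−1)] = 1 − 6×14 / (6×35) = 1 − 84/210 ≈ 0.600

0.600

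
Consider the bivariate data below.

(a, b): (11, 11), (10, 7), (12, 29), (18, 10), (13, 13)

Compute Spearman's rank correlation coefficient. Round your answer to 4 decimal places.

0.3000

Rank a: 2, 1, 3, 5, 4
Rank b: 3, 1, 5, 2, 4
d = rank(a) − rank(b): -1, 0, -2, 3, 0; Σd² = 14
ρ = 1 − 6Σd² / [n(n²−1)] = 1 − 6×14 / (5×24) = 1 − 84/120 ≈ 0.3000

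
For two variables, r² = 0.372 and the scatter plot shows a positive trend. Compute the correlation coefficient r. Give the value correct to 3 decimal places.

|r| = √0.372 = 0.610
The association is positive, so r = 0.610.

0.610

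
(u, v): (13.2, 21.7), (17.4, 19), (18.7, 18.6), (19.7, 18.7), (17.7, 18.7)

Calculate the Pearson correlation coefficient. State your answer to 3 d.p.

-0.950

n = 5, Σu = 86.7, Σv = 96.7, Σu² = 1528.07, Σv² = 1877.23, Σuv = 1664.24
nΣuv − ΣuΣv = 8321.2 − 8383.89 = -62.69
nΣu² − (Σu)² = 7640.35 − 7516.89 = 123.46; nΣv² − (Σv)² = 9386.15 − 9350.89 = 35.26
r = -62.69 / √(123.46 × 35.26) = -62.69 / 65.9788 ≈ -0.950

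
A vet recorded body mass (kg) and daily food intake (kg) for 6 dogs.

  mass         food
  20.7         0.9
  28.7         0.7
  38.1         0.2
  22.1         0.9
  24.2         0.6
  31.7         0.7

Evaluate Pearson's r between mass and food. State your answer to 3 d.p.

-0.868

n = 6, Σx = 165.5, Σy = 4, Σx² = 4782.73, Σy² = 3, Σxy = 102.94
nΣxy − ΣxΣy = 617.64 − 662 = -44.36
nΣx² − (Σx)² = 28696.38 − 27390.25 = 1306.13; nΣy² − (Σy)² = 18 − 16 = 2
r = -44.36 / √(1306.13 × 2) = -44.36 / 51.1103 ≈ -0.868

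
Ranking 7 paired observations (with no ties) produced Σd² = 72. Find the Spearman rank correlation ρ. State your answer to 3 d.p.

ρ = 1 − 6Σd² / [n(n²−1)] = 1 − 6×72 / (7×48)
  = 1 − 432/336 = 1 − 1.2857 ≈ -0.286

-0.286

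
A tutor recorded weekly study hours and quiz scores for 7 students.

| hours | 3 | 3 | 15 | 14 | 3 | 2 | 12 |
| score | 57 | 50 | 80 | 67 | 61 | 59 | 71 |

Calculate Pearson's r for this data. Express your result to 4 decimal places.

n = 7, Σx = 52, Σy = 445, Σx² = 596, Σy² = 28881, Σxy = 3612
nΣxy − ΣxΣy = 25284 − 23140 = 2144
nΣx² − (Σx)² = 4172 − 2704 = 1468; nΣy² − (Σy)² = 202167 − 198025 = 4142
r = 2144 / √(1468 × 4142) = 2144 / 2465.8581 ≈ 0.8695

0.8695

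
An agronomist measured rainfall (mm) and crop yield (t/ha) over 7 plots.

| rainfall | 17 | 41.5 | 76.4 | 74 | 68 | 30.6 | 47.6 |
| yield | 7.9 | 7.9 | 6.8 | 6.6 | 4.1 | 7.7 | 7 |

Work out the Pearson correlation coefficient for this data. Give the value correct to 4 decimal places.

-0.6439

n = 7, Σx = 355.1, Σy = 48, Σx² = 21150.33, Σy² = 339.72, Σxy = 2317.69
nΣxy − ΣxΣy = 16223.83 − 17044.8 = -820.97
nΣx² − (Σx)² = 148052.31 − 126096.01 = 21956.3; nΣy² − (Σy)² = 2378.04 − 2304 = 74.04
r = -820.97 / √(21956.3 × 74.04) = -820.97 / 1275.0076 ≈ -0.6439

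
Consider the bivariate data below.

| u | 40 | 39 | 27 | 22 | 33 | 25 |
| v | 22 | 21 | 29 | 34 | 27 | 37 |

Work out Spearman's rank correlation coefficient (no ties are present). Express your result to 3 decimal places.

-0.886

Rank u: 6, 5, 3, 1, 4, 2
Rank v: 2, 1, 4, 5, 3, 6
d = rank(u) − rank(v): 4, 4, -1, -4, 1, -4; Σd² = 66
ρ = 1 − 6Σd² / [n(n²−1)] = 1 − 6×66 / (6×35) = 1 − 396/210 ≈ -0.886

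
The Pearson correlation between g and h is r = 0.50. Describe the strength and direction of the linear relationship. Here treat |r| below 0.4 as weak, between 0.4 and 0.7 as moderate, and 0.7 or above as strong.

moderate positive

r = 0.50 > 0 so the relationship is positive.
|r| = 0.50, which falls in the moderate range.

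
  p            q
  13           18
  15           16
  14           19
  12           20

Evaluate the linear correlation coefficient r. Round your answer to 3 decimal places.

n = 4, Σp = 54, Σq = 73, Σp² = 734, Σq² = 1341, Σpq = 980
nΣpq − ΣpΣq = 3920 − 3942 = -22
nΣp² − (Σp)² = 2936 − 2916 = 20; nΣq² − (Σq)² = 5364 − 5329 = 35
r = -22 / √(20 × 35) = -22 / 26.4575 ≈ -0.832

-0.832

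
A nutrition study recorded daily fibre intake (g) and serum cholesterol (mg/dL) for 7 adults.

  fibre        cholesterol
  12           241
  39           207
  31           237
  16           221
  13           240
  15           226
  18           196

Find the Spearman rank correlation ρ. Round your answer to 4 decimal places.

Rank fibre: 1, 7, 6, 4, 2, 3, 5
Rank cholesterol: 7, 2, 5, 3, 6, 4, 1
d = rank(fibre) − rank(cholesterol): -6, 5, 1, 1, -4, -1, 4; Σd² = 96
ρ = 1 − 6Σd² / [n(n²−1)] = 1 − 6×96 / (7×48) = 1 − 576/336 ≈ -0.7143

-0.7143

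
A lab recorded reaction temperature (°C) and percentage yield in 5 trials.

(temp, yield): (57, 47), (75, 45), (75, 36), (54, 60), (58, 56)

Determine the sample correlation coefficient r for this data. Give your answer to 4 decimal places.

n = 5, Σx = 319, Σy = 244, Σx² = 20779, Σy² = 12266, Σxy = 15242
nΣxy − ΣxΣy = 76210 − 77836 = -1626
nΣx² − (Σx)² = 103895 − 101761 = 2134; nΣy² − (Σy)² = 61330 − 59536 = 1794
r = -1626 / √(2134 × 1794) = -1626 / 1956.6287 ≈ -0.8310

-0.8310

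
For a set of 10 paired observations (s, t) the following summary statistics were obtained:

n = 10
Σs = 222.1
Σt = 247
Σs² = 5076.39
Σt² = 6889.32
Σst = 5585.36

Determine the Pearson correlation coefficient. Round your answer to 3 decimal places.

r = (nΣst − ΣsΣt) / √[(nΣs² − (Σs)²)(nΣt² − (Σt)²)]
Numerator: 10×5585.36 − 222.1×247 = 994.9
Denominator: √[(50763.9 − 49328.41)(68893.2 − 61009)] = √[1435.49 × 7884.2] = 3364.1775
r = 994.9 / 3364.1775 ≈ 0.296

0.296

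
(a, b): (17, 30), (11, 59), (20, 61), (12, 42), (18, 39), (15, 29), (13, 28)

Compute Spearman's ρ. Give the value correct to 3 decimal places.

Rank a: 5, 1, 7, 2, 6, 4, 3
Rank b: 3, 6, 7, 5, 4, 2, 1
d = rank(a) − rank(b): 2, -5, 0, -3, 2, 2, 2; Σd² = 50
ρ = 1 − 6Σd² / [n(n²−1)] = 1 − 6×50 / (7×48) = 1 − 300/336 ≈ 0.107

0.107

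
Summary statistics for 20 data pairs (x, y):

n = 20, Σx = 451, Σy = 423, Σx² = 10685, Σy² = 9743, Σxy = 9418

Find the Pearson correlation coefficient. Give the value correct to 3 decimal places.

r = (nΣxy − ΣxΣy) / √[(nΣx² − (Σx)²)(nΣy² − (Σy)²)]
Numerator: 20×9418 − 451×423 = -2413
Denominator: √[(213700 − 203401)(194860 − 178929)] = √[10299 × 15931] = 12809.1127
r = -2413 / 12809.1127 ≈ -0.188

-0.188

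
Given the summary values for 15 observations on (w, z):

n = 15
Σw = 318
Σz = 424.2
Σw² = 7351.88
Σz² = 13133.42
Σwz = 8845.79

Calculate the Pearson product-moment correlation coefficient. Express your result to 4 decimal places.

r = (nΣwz − ΣwΣz) / √[(nΣw² − (Σw)²)(nΣz² − (Σz)²)]
Numerator: 15×8845.79 − 318×424.2 = -2208.75
Denominator: √[(110278.2 − 101124)(197001.3 − 179945.64)] = √[9154.2 × 17055.66] = 12495.2360
r = -2208.75 / 12495.2360 ≈ -0.1768

-0.1768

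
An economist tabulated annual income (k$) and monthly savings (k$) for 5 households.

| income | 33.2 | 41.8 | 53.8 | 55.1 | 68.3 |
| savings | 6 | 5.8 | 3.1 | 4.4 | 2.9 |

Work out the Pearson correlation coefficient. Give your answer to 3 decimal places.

n = 5, Σx = 252.2, Σy = 22.2, Σx² = 13444.82, Σy² = 107.02, Σxy = 1048.93
nΣxy − ΣxΣy = 5244.65 − 5598.84 = -354.19
nΣx² − (Σx)² = 67224.1 − 63604.84 = 3619.26; nΣy² − (Σy)² = 535.1 − 492.84 = 42.26
r = -354.19 / √(3619.26 × 42.26) = -354.19 / 391.0881 ≈ -0.906

-0.906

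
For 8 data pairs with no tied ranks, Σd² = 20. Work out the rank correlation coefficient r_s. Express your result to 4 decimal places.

0.7619

ρ = 1 − 6Σd² / [n(n²−1)] = 1 − 6×20 / (8×63)
  = 1 − 120/504 = 1 − 0.23810 ≈ 0.7619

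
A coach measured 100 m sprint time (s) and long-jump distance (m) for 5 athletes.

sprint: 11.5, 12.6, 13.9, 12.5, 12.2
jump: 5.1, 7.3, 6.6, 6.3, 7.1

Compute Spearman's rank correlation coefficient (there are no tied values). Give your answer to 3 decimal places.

0.500

Rank sprint: 1, 4, 5, 3, 2
Rank jump: 1, 5, 3, 2, 4
d = rank(sprint) − rank(jump): 0, -1, 2, 1, -2; Σd² = 10
ρ = 1 − 6Σd² / [n(n²−1)] = 1 − 6×10 / (5×24) = 1 − 60/120 ≈ 0.500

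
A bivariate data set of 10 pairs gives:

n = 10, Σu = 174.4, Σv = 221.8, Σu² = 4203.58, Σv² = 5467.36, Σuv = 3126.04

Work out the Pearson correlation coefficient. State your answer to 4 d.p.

-0.9302

r = (nΣuv − ΣuΣv) / √[(nΣu² − (Σu)²)(nΣv² − (Σv)²)]
Numerator: 10×3126.04 − 174.4×221.8 = -7421.52
Denominator: √[(42035.8 − 30415.36)(54673.6 − 49195.24)] = √[11620.44 × 5478.36] = 7978.7815
r = -7421.52 / 7978.7815 ≈ -0.9302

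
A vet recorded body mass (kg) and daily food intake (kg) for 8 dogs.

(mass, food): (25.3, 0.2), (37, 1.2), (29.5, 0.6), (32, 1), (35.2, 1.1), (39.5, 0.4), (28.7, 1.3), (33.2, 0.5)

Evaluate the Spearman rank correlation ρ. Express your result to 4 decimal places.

Rank mass: 1, 7, 3, 4, 6, 8, 2, 5
Rank food: 1, 7, 4, 5, 6, 2, 8, 3
d = rank(mass) − rank(food): 0, 0, -1, -1, 0, 6, -6, 2; Σd² = 78
ρ = 1 − 6Σd² / [n(n²−1)] = 1 − 6×78 / (8×63) = 1 − 468/504 ≈ 0.0714

0.0714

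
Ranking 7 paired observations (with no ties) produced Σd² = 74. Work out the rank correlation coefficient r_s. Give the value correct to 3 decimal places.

ρ = 1 − 6Σd² / [n(n²−1)] = 1 − 6×74 / (7×48)
  = 1 − 444/336 = 1 − 1.3214 ≈ -0.321

-0.321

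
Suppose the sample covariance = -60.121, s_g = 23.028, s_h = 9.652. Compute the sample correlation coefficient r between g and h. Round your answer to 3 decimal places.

-0.270

r = Cov(g,h) / (s_g · s_h) = -60.121 / (23.028 × 9.652)
  = -60.121 / 222.2663 ≈ -0.270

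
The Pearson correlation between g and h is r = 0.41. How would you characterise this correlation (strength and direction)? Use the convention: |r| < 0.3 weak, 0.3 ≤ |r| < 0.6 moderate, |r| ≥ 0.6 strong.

moderate positive

r = 0.41 > 0 so the relationship is positive.
|r| = 0.41, which falls in the moderate range.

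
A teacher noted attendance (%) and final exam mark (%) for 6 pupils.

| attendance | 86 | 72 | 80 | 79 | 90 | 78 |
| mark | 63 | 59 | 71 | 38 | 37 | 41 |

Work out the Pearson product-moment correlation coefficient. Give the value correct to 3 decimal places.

n = 6, Σx = 485, Σy = 309, Σx² = 39405, Σy² = 16985, Σxy = 24876
nΣxy − ΣxΣy = 149256 − 149865 = -609
nΣx² − (Σx)² = 236430 − 235225 = 1205; nΣy² − (Σy)² = 101910 − 95481 = 6429
r = -609 / √(1205 × 6429) = -609 / 2783.3334 ≈ -0.219

-0.219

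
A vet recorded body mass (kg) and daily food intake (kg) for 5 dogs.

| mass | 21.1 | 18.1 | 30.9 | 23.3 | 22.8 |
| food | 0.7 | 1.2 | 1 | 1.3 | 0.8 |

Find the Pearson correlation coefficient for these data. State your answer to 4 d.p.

-0.0579

n = 5, Σx = 116.2, Σy = 5, Σx² = 2790.36, Σy² = 5.26, Σxy = 115.92
nΣxy − ΣxΣy = 579.6 − 581 = -1.4
nΣx² − (Σx)² = 13951.8 − 13502.44 = 449.36; nΣy² − (Σy)² = 26.3 − 25 = 1.3
r = -1.4 / √(449.36 × 1.3) = -1.4 / 24.1696 ≈ -0.0579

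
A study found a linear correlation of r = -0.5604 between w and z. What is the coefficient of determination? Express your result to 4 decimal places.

0.3140

r² = (-0.5604)² = 0.3140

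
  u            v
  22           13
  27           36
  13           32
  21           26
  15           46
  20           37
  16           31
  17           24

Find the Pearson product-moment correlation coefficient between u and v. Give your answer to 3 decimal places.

n = 8, Σu = 151, Σv = 245, Σu² = 2993, Σv² = 8187, Σuv = 4554
nΣuv − ΣuΣv = 36432 − 36995 = -563
nΣu² − (Σu)² = 23944 − 22801 = 1143; nΣv² − (Σv)² = 65496 − 60025 = 5471
r = -563 / √(1143 × 5471) = -563 / 2500.6705 ≈ -0.225

-0.225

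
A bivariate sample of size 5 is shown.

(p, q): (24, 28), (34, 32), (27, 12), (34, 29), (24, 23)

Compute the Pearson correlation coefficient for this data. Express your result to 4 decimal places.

n = 5, Σp = 143, Σq = 124, Σp² = 4193, Σq² = 3322, Σpq = 3622
nΣpq − ΣpΣq = 18110 − 17732 = 378
nΣp² − (Σp)² = 20965 − 20449 = 516; nΣq² − (Σq)² = 16610 − 15376 = 1234
r = 378 / √(516 × 1234) = 378 / 797.9624 ≈ 0.4737

0.4737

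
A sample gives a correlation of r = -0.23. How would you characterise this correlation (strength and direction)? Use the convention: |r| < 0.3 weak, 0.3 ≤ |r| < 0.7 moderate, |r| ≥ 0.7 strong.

weak negative

r = -0.23 < 0 so the relationship is negative.
|r| = 0.23, which falls in the weak range.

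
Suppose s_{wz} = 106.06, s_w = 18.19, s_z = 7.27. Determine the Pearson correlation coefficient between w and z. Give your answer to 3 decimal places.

0.802

r = Cov(w,z) / (s_w · s_z) = 106.06 / (18.19 × 7.27)
  = 106.06 / 132.2413 ≈ 0.802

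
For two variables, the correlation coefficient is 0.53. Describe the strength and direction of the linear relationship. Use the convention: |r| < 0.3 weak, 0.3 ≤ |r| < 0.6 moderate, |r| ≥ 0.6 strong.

moderate positive

r = 0.53 > 0 so the relationship is positive.
|r| = 0.53, which falls in the moderate range.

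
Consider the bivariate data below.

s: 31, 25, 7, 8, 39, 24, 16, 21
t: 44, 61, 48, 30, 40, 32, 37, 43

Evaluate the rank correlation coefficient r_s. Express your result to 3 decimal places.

0.190

Rank s: 7, 6, 1, 2, 8, 5, 3, 4
Rank t: 6, 8, 7, 1, 4, 2, 3, 5
d = rank(s) − rank(t): 1, -2, -6, 1, 4, 3, 0, -1; Σd² = 68
ρ = 1 − 6Σd² / [n(n²−1)] = 1 − 6×68 / (8×63) = 1 − 408/504 ≈ 0.190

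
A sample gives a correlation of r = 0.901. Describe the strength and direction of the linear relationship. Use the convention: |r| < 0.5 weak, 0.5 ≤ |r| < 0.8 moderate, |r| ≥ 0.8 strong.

r = 0.901 > 0 so the relationship is positive.
|r| = 0.901, which falls in the strong range.

strong positive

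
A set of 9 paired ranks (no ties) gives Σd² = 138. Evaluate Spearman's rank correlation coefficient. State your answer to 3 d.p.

-0.150

ρ = 1 − 6Σd² / [n(n²−1)] = 1 − 6×138 / (9×80)
  = 1 − 828/720 = 1 − 1.1500 ≈ -0.150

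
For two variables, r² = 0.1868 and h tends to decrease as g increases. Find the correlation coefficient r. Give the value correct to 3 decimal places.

-0.432

|r| = √0.1868 = 0.432
The association is negative, so r = −0.432.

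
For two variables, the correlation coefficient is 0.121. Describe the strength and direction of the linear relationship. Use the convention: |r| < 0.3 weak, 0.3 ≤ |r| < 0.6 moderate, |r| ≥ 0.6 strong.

weak positive

r = 0.121 > 0 so the relationship is positive.
|r| = 0.121, which falls in the weak range.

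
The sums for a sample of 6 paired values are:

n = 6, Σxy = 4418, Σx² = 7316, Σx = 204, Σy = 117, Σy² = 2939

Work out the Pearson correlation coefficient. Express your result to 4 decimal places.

r = (nΣxy − ΣxΣy) / √[(nΣx² − (Σx)²)(nΣy² − (Σy)²)]
Numerator: 6×4418 − 204×117 = 2640
Denominator: √[(43896 − 41616)(17634 − 13689)] = √[2280 × 3945] = 2999.0999
r = 2640 / 2999.0999 ≈ 0.8803

0.8803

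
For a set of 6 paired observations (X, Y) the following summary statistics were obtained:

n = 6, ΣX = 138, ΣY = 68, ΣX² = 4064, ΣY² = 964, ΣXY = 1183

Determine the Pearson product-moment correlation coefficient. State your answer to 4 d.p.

r = (nΣXY − ΣXΣY) / √[(nΣX² − (ΣX)²)(nΣY² − (ΣY)²)]
Numerator: 6×1183 − 138×68 = -2286
Denominator: √[(24384 − 19044)(5784 − 4624)] = √[5340 × 1160] = 2488.8552
r = -2286 / 2488.8552 ≈ -0.9185

-0.9185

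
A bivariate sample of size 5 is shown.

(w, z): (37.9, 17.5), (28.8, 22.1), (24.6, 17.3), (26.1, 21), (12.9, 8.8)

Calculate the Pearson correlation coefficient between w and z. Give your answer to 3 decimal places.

0.680

n = 5, Σw = 130.3, Σz = 86.7, Σw² = 3718.63, Σz² = 1612.39, Σwz = 2386.93
nΣwz − ΣwΣz = 11934.65 − 11297.01 = 637.64
nΣw² − (Σw)² = 18593.15 − 16978.09 = 1615.06; nΣz² − (Σz)² = 8061.95 − 7516.89 = 545.06
r = 637.64 / √(1615.06 × 545.06) = 637.64 / 938.2455 ≈ 0.680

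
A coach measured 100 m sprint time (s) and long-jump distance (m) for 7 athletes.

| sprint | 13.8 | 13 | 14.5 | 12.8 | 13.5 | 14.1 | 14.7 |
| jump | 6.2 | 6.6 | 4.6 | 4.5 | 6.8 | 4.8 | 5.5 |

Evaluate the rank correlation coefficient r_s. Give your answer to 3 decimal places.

Rank sprint: 4, 2, 6, 1, 3, 5, 7
Rank jump: 5, 6, 2, 1, 7, 3, 4
d = rank(sprint) − rank(jump): -1, -4, 4, 0, -4, 2, 3; Σd² = 62
ρ = 1 − 6Σd² / [n(n²−1)] = 1 − 6×62 / (7×48) = 1 − 372/336 ≈ -0.107

-0.107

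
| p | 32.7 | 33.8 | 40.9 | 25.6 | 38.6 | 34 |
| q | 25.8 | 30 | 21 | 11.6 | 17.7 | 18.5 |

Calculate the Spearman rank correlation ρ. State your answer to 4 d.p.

Rank p: 2, 3, 6, 1, 5, 4
Rank q: 5, 6, 4, 1, 2, 3
d = rank(p) − rank(q): -3, -3, 2, 0, 3, 1; Σd² = 32
ρ = 1 − 6Σd² / [n(n²−1)] = 1 − 6×32 / (6×35) = 1 − 192/210 ≈ 0.0857

0.0857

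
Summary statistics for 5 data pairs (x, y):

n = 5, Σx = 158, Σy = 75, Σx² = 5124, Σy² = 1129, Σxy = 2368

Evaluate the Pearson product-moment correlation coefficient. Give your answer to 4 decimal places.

r = (nΣxy − ΣxΣy) / √[(nΣx² − (Σx)²)(nΣy² − (Σy)²)]
Numerator: 5×2368 − 158×75 = -10
Denominator: √[(25620 − 24964)(5645 − 5625)] = √[656 × 20] = 114.5426
r = -10 / 114.5426 ≈ -0.0873

-0.0873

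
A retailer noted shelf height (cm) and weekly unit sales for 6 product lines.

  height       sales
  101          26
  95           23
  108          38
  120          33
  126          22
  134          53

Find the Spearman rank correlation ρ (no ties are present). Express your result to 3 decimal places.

0.371

Rank height: 2, 1, 3, 4, 5, 6
Rank sales: 3, 2, 5, 4, 1, 6
d = rank(height) − rank(sales): -1, -1, -2, 0, 4, 0; Σd² = 22
ρ = 1 − 6Σd² / [n(n²−1)] = 1 − 6×22 / (6×35) = 1 − 132/210 ≈ 0.371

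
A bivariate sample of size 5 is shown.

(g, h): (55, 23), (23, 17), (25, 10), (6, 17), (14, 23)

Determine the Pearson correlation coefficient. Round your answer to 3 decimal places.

n = 5, Σg = 123, Σh = 90, Σg² = 4411, Σh² = 1736, Σgh = 2330
nΣgh − ΣgΣh = 11650 − 11070 = 580
nΣg² − (Σg)² = 22055 − 15129 = 6926; nΣh² − (Σh)² = 8680 − 8100 = 580
r = 580 / √(6926 × 580) = 580 / 2004.2655 ≈ 0.289

0.289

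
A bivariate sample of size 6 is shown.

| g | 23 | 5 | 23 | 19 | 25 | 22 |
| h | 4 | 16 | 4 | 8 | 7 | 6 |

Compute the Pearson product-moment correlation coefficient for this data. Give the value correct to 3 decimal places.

-0.940

n = 6, Σg = 117, Σh = 45, Σg² = 2553, Σh² = 437, Σgh = 723
nΣgh − ΣgΣh = 4338 − 5265 = -927
nΣg² − (Σg)² = 15318 − 13689 = 1629; nΣh² − (Σh)² = 2622 − 2025 = 597
r = -927 / √(1629 × 597) = -927 / 986.1607 ≈ -0.940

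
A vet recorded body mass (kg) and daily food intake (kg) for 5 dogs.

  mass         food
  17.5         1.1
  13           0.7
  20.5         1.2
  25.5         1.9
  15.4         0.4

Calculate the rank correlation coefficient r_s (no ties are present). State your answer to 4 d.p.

0.9000

Rank mass: 3, 1, 4, 5, 2
Rank food: 3, 2, 4, 5, 1
d = rank(mass) − rank(food): 0, -1, 0, 0, 1; Σd² = 2
ρ = 1 − 6Σd² / [n(n²−1)] = 1 − 6×2 / (5×24) = 1 − 12/120 ≈ 0.9000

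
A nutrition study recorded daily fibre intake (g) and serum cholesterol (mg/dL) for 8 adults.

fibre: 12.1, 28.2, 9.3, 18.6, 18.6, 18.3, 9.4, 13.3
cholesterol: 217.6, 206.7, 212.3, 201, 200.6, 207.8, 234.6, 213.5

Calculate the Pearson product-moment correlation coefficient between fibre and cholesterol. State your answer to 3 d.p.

-0.640

n = 8, Σx = 127.8, Σy = 1694.1, Σx² = 2320.2, Σy² = 359587.55, Σxy = 26753.58
nΣxy − ΣxΣy = 214028.64 − 216505.98 = -2477.34
nΣx² − (Σx)² = 18561.6 − 16332.84 = 2228.76; nΣy² − (Σy)² = 2876700.4 − 2869974.81 = 6725.59
r = -2477.34 / √(2228.76 × 6725.59) = -2477.34 / 3871.6567 ≈ -0.640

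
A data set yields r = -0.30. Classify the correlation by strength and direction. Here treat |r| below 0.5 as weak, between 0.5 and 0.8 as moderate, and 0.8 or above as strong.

weak negative

r = -0.30 < 0 so the relationship is negative.
|r| = 0.30, which falls in the weak range.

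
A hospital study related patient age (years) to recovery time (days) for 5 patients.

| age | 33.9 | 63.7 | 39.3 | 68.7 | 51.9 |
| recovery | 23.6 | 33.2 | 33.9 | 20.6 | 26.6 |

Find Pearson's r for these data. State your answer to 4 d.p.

n = 5, Σx = 257.5, Σy = 137.9, Σx² = 14164.69, Σy² = 3940.33, Σxy = 7042.91
nΣxy − ΣxΣy = 35214.55 − 35509.25 = -294.7
nΣx² − (Σx)² = 70823.45 − 66306.25 = 4517.2; nΣy² − (Σy)² = 19701.65 − 19016.41 = 685.24
r = -294.7 / √(4517.2 × 685.24) = -294.7 / 1759.3653 ≈ -0.1675

-0.1675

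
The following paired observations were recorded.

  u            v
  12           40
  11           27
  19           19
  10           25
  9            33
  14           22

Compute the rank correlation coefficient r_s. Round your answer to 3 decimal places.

-0.600

Rank u: 4, 3, 6, 2, 1, 5
Rank v: 6, 4, 1, 3, 5, 2
d = rank(u) − rank(v): -2, -1, 5, -1, -4, 3; Σd² = 56
ρ = 1 − 6Σd² / [n(n²−1)] = 1 − 6×56 / (6×35) = 1 − 336/210 ≈ -0.600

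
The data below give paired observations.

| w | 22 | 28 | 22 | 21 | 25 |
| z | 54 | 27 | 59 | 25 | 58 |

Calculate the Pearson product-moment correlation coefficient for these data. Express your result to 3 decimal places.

n = 5, Σw = 118, Σz = 223, Σw² = 2818, Σz² = 11115, Σwz = 5217
nΣwz − ΣwΣz = 26085 − 26314 = -229
nΣw² − (Σw)² = 14090 − 13924 = 166; nΣz² − (Σz)² = 55575 − 49729 = 5846
r = -229 / √(166 × 5846) = -229 / 985.1071 ≈ -0.232

-0.232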